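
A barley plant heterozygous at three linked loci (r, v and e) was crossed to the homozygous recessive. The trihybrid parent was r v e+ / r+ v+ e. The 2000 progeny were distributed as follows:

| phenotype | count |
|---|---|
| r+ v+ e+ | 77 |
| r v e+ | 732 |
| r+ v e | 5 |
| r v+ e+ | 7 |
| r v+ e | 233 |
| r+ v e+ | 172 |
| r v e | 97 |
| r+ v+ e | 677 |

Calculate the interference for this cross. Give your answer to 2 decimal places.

0.69

The two rarest classes, r v+ e+ and r+ v e, are the double crossovers. Comparing them with the parentals, only the v allele has switched, so v is the middle locus and the order is e – v – r.
e–v: (174 + 12)/2000 = 0.0930; v–r: (405 + 12)/2000 = 0.2085.
Expected DCO frequency = 0.0930 × 0.2085 ≈ 0.01939; observed = 12/2000 ≈ 0.00600.
Coefficient of coincidence = 0.00600/0.01939 ≈ 0.31; interference = 1 − 0.31 = 0.69.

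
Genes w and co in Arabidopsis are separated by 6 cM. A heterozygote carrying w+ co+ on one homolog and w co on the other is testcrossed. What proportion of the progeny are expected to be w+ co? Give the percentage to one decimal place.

3.0%

A map distance of 6 cM corresponds to a recombination frequency of 0.060.
The F1 is w+ co+ / w co, so w+ co is a recombinant gamete class with expected frequency r/2 = 0.060/2 = 0.0300.
That is 0.0300 = 3.0% of the progeny.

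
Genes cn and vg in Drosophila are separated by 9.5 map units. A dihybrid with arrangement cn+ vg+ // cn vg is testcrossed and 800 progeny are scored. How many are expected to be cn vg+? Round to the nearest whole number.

A map distance of 9.5 map units corresponds to a recombination frequency of 0.095.
The F1 is cn+ vg+ / cn vg, so cn vg+ is a recombinant gamete class with expected frequency r/2 = 0.095/2 = 0.0475.
Expected number = 0.0475 × 800 = 38.00 ≈ 38.

38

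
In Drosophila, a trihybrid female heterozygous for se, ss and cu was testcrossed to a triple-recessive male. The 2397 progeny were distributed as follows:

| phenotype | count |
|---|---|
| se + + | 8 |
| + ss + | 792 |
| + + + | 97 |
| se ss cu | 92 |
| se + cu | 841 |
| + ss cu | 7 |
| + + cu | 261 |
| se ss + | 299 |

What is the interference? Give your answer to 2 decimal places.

0.69

The two most frequent reciprocal classes, se + cu and + ss +, are the parental types, so the F1 was se + cu / + ss +.
The two rarest classes, se + + and + ss cu, are the double crossovers. Comparing them with the parentals, only the cu allele has switched, so cu is the middle locus and the order is se – cu – ss.
se–cu: (560 + 15)/2397 = 0.2399; cu–ss: (189 + 15)/2397 = 0.0851.
Expected DCO frequency = 0.2399 × 0.0851 ≈ 0.02042; observed = 15/2397 ≈ 0.00626.
Coefficient of coincidence = 0.00626/0.02042 ≈ 0.31; interference = 1 − 0.31 = 0.69.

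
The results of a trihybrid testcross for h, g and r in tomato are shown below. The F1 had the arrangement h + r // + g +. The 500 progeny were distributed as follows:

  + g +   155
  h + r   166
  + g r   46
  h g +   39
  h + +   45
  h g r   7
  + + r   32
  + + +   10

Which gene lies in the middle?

The two rarest classes, h g r and + + +, are the double crossovers. Comparing them with the parentals, only the g allele has switched, so g is the middle locus and the order is r – g – h.

g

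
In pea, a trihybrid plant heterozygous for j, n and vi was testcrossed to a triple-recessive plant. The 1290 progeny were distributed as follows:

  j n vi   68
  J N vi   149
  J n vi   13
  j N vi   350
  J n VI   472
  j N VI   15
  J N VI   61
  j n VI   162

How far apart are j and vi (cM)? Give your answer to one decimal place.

26.3 cM

The two most frequent reciprocal classes, j N vi and J n VI, are the parental types, so the F1 was j N vi / J n VI.
The two rarest classes, j N VI and J n vi, are the double crossovers. Comparing them with the parentals, only the vi allele has switched, so vi is the middle locus and the order is j – vi – n.
Crossovers in the j–vi interval produce the single-crossover classes J N vi and j n VI (149 + 162 = 311) plus the double crossovers (28).
RF(j–vi) = (311 + 28) / 1290 = 339/1290 = 0.2628 → 26.3 cM.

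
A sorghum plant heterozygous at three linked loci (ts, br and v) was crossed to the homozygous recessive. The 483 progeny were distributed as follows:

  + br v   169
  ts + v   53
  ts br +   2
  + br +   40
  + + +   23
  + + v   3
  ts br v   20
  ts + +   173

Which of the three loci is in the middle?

br

The two most frequent reciprocal classes, + br v and ts + +, are the parental types, so the F1 was + br v / ts + +.
The two rarest classes, + + v and ts br +, are the double crossovers. Comparing them with the parentals, only the br allele has switched, so br is the middle locus and the order is v – br – ts.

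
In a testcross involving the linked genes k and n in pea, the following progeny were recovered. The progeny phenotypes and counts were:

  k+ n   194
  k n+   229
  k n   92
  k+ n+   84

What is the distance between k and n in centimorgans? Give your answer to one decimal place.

The two most frequent classes, k+ n (194) and k n+ (229), are the parental types, so the F1 was k+ n / k n+.
The recombinant classes are k+ n+ and k n: 84 + 92 = 176.
Recombination frequency = 176/599 = 0.2938 ≈ 29.4%, i.e. 29.4 centimorgans.

29.4 centimorgans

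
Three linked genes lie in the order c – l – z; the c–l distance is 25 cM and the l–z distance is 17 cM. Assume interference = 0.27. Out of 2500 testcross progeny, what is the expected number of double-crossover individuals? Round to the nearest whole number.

78

Map distances give recombination frequencies of 0.250 and 0.170 for the two intervals.
With interference 0.27 (so coincidence = 0.73), expected double-crossover frequency = 0.250 × 0.170 × 0.73 = 0.03103.
Expected number = 0.03103 × 2500 = 77.56 ≈ 78.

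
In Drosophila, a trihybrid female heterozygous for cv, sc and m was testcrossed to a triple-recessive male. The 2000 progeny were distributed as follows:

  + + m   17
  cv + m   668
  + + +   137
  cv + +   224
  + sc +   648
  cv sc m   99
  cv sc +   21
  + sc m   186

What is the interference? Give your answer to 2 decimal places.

The two most frequent reciprocal classes, + sc + and cv + m, are the parental types, so the F1 was + sc + / cv + m.
The two rarest classes, cv sc + and + + m, are the double crossovers. Comparing them with the parentals, only the cv allele has switched, so cv is the middle locus and the order is sc – cv – m.
sc–cv: (236 + 38)/2000 = 0.1370; cv–m: (410 + 38)/2000 = 0.2240.
Expected DCO frequency = 0.1370 × 0.2240 ≈ 0.03069; observed = 38/2000 ≈ 0.01900.
Coefficient of coincidence = 0.01900/0.03069 ≈ 0.62; interference = 1 − 0.62 = 0.38.

0.38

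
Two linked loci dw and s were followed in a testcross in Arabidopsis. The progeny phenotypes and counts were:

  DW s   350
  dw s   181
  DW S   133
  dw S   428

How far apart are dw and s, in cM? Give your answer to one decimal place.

The two most frequent classes, DW s (350) and dw S (428), are the parental types, so the F1 was DW s / dw S.
The recombinant classes are DW S and dw s: 133 + 181 = 314.
Recombination frequency = 314/1092 = 0.2875 ≈ 28.8%, i.e. 28.8 cM.

28.8 cM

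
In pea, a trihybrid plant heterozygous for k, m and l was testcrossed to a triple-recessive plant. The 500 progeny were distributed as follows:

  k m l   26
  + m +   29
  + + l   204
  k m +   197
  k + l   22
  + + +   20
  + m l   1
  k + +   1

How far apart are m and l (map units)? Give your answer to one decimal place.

9.6 map units

The two most frequent reciprocal classes, + + l and k m +, are the parental types, so the F1 was + + l / k m +.
The two rarest classes, + m l and k + +, are the double crossovers. Comparing them with the parentals, only the m allele has switched, so m is the middle locus and the order is k – m – l.
Crossovers in the m–l interval produce the single-crossover classes + + + and k m l (20 + 26 = 46) plus the double crossovers (2).
RF(m–l) = (46 + 2) / 500 = 48/500 = 0.0960 → 9.6 map units.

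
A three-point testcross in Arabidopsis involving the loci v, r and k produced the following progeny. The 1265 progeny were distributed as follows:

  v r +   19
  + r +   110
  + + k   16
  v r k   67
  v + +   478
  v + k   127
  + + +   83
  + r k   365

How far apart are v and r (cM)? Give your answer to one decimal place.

The two most frequent reciprocal classes, + r k and v + +, are the parental types, so the F1 was + r k / v + +.
The two rarest classes, + + k and v r +, are the double crossovers. Comparing them with the parentals, only the r allele has switched, so r is the middle locus and the order is k – r – v.
Crossovers in the r–v interval produce the single-crossover classes v r k and + + + (67 + 83 = 150) plus the double crossovers (35).
RF(r–v) = (150 + 35) / 1265 = 185/1265 = 0.1462 → 14.6 cM.

14.6 cM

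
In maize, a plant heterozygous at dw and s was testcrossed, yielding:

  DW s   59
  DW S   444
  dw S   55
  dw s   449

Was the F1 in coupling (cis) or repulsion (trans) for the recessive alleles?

cis

The two most frequent classes are DW S (444) and dw s (449); these are the parental (non-recombinant) types.
So the F1 carried DW S on one chromosome and dw s on the other — the recessive alleles are on the same chromosome (cis / coupling).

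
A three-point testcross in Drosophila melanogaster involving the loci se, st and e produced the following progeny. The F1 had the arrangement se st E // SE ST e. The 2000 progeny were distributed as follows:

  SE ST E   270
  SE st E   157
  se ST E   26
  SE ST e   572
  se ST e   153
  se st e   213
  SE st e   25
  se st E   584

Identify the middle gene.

The two rarest classes, se ST E and SE st e, are the double crossovers. Comparing them with the parentals, only the st allele has switched, so st is the middle locus and the order is e – st – se.

st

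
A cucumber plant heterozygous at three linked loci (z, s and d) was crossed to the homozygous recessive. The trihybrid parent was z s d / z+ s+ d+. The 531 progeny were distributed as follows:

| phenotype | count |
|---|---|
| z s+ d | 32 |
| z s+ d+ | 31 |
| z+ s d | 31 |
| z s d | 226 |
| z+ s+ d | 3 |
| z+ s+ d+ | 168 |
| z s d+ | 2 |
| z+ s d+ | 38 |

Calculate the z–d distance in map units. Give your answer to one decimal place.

The two rarest classes, z s d+ and z+ s+ d, are the double crossovers. Comparing them with the parentals, only the d allele has switched, so d is the middle locus and the order is z – d – s.
Crossovers in the z–d interval produce the single-crossover classes z+ s d and z s+ d+ (31 + 31 = 62) plus the double crossovers (5).
RF(z–d) = (62 + 5) / 531 = 67/531 = 0.1262 → 12.6 map units.

12.6 map units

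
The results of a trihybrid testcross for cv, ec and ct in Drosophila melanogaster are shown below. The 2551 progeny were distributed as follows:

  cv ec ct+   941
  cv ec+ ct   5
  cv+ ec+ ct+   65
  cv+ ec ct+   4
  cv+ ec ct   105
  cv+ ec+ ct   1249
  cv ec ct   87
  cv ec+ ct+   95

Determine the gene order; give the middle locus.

cv

The two most frequent reciprocal classes, cv ec ct+ and cv+ ec+ ct, are the parental types, so the F1 was cv ec ct+ / cv+ ec+ ct.
The two rarest classes, cv+ ec ct+ and cv ec+ ct, are the double crossovers. Comparing them with the parentals, only the cv allele has switched, so cv is the middle locus and the order is ec – cv – ct.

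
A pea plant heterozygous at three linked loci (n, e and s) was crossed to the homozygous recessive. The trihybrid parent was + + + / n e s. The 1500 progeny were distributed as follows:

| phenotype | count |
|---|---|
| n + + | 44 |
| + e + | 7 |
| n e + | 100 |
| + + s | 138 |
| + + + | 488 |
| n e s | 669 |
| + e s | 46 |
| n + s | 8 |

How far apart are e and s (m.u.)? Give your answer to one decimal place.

16.9 m.u.

The two rarest classes, + e + and n + s, are the double crossovers. Comparing them with the parentals, only the e allele has switched, so e is the middle locus and the order is n – e – s.
Crossovers in the e–s interval produce the single-crossover classes + + s and n e + (138 + 100 = 238) plus the double crossovers (15).
RF(e–s) = (238 + 15) / 1500 = 253/1500 = 0.1687 → 16.9 m.u.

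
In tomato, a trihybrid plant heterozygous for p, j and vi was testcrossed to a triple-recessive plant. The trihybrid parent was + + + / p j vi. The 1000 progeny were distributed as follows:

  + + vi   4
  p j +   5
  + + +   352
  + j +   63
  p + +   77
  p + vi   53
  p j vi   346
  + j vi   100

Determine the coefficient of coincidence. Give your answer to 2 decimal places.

0.39

The two rarest classes, + + vi and p j +, are the double crossovers. Comparing them with the parentals, only the vi allele has switched, so vi is the middle locus and the order is p – vi – j.
p–vi: (177 + 9)/1000 = 0.1860; vi–j: (116 + 9)/1000 = 0.1250.
Expected DCO frequency = 0.1860 × 0.1250 ≈ 0.02325; observed = 9/1000 ≈ 0.00900.
Coefficient of coincidence = 0.00900/0.02325 ≈ 0.39.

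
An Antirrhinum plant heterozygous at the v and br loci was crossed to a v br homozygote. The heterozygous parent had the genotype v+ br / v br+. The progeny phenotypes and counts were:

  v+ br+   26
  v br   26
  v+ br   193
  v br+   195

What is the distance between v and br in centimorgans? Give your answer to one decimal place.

The recombinant classes are v+ br+ and v br: 26 + 26 = 52.
Recombination frequency = 52/440 = 0.1182 ≈ 11.8%, i.e. 11.8 centimorgans.

11.8 centimorgans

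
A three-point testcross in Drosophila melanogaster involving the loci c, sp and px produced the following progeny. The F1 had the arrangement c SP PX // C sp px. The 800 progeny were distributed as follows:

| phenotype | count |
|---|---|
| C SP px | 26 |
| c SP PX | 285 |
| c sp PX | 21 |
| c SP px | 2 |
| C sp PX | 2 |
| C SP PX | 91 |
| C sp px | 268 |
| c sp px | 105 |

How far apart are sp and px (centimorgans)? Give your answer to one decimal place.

6.4 centimorgans

The two rarest classes, c SP px and C sp PX, are the double crossovers. Comparing them with the parentals, only the px allele has switched, so px is the middle locus and the order is c – px – sp.
Crossovers in the px–sp interval produce the single-crossover classes c sp PX and C SP px (21 + 26 = 47) plus the double crossovers (4).
RF(px–sp) = (47 + 4) / 800 = 51/800 = 0.0638 → 6.4 centimorgans.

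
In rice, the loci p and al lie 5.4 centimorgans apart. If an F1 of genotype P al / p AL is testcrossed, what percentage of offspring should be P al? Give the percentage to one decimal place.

47.3%

A map distance of 5.4 centimorgans corresponds to a recombination frequency of 0.054.
The F1 is P al / p AL, so P al is a parental gamete class with expected frequency (1 − r)/2 = 0.946/2 = 0.4730.
That is 0.4730 = 47.3% of the progeny.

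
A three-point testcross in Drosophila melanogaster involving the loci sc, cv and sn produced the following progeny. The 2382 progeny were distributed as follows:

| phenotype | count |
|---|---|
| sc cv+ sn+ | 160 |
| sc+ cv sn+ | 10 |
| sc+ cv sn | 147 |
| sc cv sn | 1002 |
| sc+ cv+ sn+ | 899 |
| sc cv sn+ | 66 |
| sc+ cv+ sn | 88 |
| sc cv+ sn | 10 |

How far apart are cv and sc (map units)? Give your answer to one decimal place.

The two most frequent reciprocal classes, sc cv sn and sc+ cv+ sn+, are the parental types, so the F1 was sc cv sn / sc+ cv+ sn+.
The two rarest classes, sc cv+ sn and sc+ cv sn+, are the double crossovers. Comparing them with the parentals, only the cv allele has switched, so cv is the middle locus and the order is sc – cv – sn.
Crossovers in the sc–cv interval produce the single-crossover classes sc+ cv sn and sc cv+ sn+ (147 + 160 = 307) plus the double crossovers (20).
RF(sc–cv) = (307 + 20) / 2382 = 327/2382 = 0.1373 → 13.7 map units.

13.7 map units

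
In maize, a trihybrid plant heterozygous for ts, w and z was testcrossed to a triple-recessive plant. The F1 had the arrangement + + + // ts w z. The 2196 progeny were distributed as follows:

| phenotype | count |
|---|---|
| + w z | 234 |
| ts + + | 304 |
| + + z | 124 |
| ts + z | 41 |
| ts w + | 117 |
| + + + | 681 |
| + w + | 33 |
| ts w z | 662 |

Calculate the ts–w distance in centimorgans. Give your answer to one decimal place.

The two rarest classes, + w + and ts + z, are the double crossovers. Comparing them with the parentals, only the w allele has switched, so w is the middle locus and the order is z – w – ts.
Crossovers in the w–ts interval produce the single-crossover classes ts + + and + w z (304 + 234 = 538) plus the double crossovers (74).
RF(w–ts) = (538 + 74) / 2196 = 612/2196 = 0.2787 → 27.9 centimorgans.

27.9 centimorgans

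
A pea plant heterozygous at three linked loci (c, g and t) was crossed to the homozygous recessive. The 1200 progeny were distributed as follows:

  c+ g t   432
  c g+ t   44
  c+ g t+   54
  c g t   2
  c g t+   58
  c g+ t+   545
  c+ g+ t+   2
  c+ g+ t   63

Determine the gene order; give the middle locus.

The two most frequent reciprocal classes, c+ g t and c g+ t+, are the parental types, so the F1 was c+ g t / c g+ t+.
The two rarest classes, c g t and c+ g+ t+, are the double crossovers. Comparing them with the parentals, only the c allele has switched, so c is the middle locus and the order is t – c – g.

c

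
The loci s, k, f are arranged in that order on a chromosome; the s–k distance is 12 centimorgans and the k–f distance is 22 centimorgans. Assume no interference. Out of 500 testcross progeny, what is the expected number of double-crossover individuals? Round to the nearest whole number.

Map distances give recombination frequencies of 0.120 and 0.220 for the two intervals.
With no interference, expected double-crossover frequency = 0.120 × 0.220 = 0.02640.
Expected number = 0.02640 × 500 = 13.20 ≈ 13.

13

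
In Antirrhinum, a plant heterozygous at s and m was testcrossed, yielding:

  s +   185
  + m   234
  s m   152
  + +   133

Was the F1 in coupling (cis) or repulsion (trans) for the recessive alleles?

The two most frequent classes are + m (234) and s + (185); these are the parental (non-recombinant) types.
So the F1 carried + m on one chromosome and s + on the other — the recessive alleles are on opposite chromosomes (trans / repulsion).

trans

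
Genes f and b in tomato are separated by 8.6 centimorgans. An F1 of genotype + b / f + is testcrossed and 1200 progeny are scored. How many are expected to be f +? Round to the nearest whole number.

548

A map distance of 8.6 centimorgans corresponds to a recombination frequency of 0.086.
The F1 is + b / f +, so f + is a parental gamete class with expected frequency (1 − r)/2 = 0.914/2 = 0.4570.
Expected number = 0.4570 × 1200 = 548.40 ≈ 548.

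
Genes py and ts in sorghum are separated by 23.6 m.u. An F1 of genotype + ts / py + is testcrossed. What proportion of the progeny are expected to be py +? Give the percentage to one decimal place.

A map distance of 23.6 m.u. corresponds to a recombination frequency of 0.236.
The F1 is + ts / py +, so py + is a parental gamete class with expected frequency (1 − r)/2 = 0.764/2 = 0.3820.
That is 0.3820 = 38.2% of the progeny.

38.2%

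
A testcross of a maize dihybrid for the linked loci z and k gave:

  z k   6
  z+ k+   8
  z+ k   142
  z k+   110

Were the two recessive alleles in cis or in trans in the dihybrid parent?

trans

The two most frequent classes are z+ k (142) and z k+ (110); these are the parental (non-recombinant) types.
So the F1 carried z+ k on one chromosome and z k+ on the other — the recessive alleles are on opposite chromosomes (trans / repulsion).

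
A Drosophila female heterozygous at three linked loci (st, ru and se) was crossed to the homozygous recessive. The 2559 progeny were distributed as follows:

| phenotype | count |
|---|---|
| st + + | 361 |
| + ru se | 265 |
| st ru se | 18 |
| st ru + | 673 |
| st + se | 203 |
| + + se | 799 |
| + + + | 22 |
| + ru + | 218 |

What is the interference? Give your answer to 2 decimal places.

0.67

The two most frequent reciprocal classes, st ru + and + + se, are the parental types, so the F1 was st ru + / + + se.
The two rarest classes, st ru se and + + +, are the double crossovers. Comparing them with the parentals, only the se allele has switched, so se is the middle locus and the order is st – se – ru.
st–se: (421 + 40)/2559 = 0.1801; se–ru: (626 + 40)/2559 = 0.2603.
Expected DCO frequency = 0.1801 × 0.2603 ≈ 0.04688; observed = 40/2559 ≈ 0.01563.
Coefficient of coincidence = 0.01563/0.04688 ≈ 0.33; interference = 1 − 0.33 = 0.67.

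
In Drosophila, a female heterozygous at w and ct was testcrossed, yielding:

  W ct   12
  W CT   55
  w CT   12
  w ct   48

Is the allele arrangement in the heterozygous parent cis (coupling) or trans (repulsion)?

The two most frequent classes are W CT (55) and w ct (48); these are the parental (non-recombinant) types.
So the F1 carried W CT on one chromosome and w ct on the other — the recessive alleles are on the same chromosome (cis / coupling).

cis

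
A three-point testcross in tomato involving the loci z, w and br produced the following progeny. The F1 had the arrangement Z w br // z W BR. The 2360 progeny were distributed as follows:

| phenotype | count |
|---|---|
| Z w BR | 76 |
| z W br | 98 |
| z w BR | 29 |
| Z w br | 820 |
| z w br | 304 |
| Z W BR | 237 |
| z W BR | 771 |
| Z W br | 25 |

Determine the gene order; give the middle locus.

The two rarest classes, Z W br and z w BR, are the double crossovers. Comparing them with the parentals, only the w allele has switched, so w is the middle locus and the order is z – w – br.

w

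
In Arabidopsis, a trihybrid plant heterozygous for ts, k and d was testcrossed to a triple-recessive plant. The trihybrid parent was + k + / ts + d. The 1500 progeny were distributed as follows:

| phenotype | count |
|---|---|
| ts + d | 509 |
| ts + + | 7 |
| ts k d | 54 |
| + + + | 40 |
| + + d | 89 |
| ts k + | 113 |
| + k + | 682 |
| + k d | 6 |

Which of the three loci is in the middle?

The two rarest classes, + k d and ts + +, are the double crossovers. Comparing them with the parentals, only the d allele has switched, so d is the middle locus and the order is k – d – ts.

d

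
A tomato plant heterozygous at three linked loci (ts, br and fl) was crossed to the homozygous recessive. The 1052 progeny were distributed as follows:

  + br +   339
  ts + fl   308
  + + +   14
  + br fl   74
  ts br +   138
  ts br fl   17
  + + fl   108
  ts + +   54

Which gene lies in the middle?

br

The two most frequent reciprocal classes, ts + fl and + br +, are the parental types, so the F1 was ts + fl / + br +.
The two rarest classes, ts br fl and + + +, are the double crossovers. Comparing them with the parentals, only the br allele has switched, so br is the middle locus and the order is ts – br – fl.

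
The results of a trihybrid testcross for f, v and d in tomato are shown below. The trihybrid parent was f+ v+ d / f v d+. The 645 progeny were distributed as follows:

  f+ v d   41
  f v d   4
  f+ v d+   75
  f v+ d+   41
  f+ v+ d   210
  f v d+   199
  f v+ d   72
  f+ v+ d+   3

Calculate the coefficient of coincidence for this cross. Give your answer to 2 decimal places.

0.33

The two rarest classes, f+ v+ d+ and f v d, are the double crossovers. Comparing them with the parentals, only the d allele has switched, so d is the middle locus and the order is v – d – f.
v–d: (82 + 7)/645 = 0.1380; d–f: (147 + 7)/645 = 0.2388.
Expected DCO frequency = 0.1380 × 0.2388 ≈ 0.03295; observed = 7/645 ≈ 0.01085.
Coefficient of coincidence = 0.01085/0.03295 ≈ 0.33.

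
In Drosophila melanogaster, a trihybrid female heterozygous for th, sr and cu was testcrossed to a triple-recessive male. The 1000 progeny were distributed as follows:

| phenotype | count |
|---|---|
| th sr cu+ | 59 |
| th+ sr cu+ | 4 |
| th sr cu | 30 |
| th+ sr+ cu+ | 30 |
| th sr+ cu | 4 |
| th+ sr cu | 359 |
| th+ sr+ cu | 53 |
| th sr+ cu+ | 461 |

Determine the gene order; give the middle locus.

cu

The two most frequent reciprocal classes, th sr+ cu+ and th+ sr cu, are the parental types, so the F1 was th sr+ cu+ / th+ sr cu.
The two rarest classes, th sr+ cu and th+ sr cu+, are the double crossovers. Comparing them with the parentals, only the cu allele has switched, so cu is the middle locus and the order is sr – cu – th.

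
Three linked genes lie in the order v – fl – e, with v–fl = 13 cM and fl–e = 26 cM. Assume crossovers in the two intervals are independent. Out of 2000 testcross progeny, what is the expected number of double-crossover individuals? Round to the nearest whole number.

Map distances give recombination frequencies of 0.130 and 0.260 for the two intervals.
With no interference, expected double-crossover frequency = 0.130 × 0.260 = 0.03380.
Expected number = 0.03380 × 2000 = 67.60 ≈ 68.

68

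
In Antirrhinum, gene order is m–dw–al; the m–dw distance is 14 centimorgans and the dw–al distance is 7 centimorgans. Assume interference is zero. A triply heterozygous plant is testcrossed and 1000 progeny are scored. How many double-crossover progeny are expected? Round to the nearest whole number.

10

Map distances give recombination frequencies of 0.140 and 0.070 for the two intervals.
With no interference, expected double-crossover frequency = 0.140 × 0.070 = 0.00980.
Expected number = 0.00980 × 1000 = 9.80 ≈ 10.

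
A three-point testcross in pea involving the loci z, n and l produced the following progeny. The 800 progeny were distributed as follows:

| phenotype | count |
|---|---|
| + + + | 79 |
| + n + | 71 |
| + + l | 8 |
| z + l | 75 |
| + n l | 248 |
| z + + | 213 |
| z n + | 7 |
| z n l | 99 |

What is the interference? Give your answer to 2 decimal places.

The two most frequent reciprocal classes, + n l and z + +, are the parental types, so the F1 was + n l / z + +.
The two rarest classes, + + l and z n +, are the double crossovers. Comparing them with the parentals, only the n allele has switched, so n is the middle locus and the order is l – n – z.
l–n: (146 + 15)/800 = 0.2013; n–z: (178 + 15)/800 = 0.2412.
Expected DCO frequency = 0.2013 × 0.2412 ≈ 0.04855; observed = 15/800 ≈ 0.01875.
Coefficient of coincidence = 0.01875/0.04855 ≈ 0.39; interference = 1 − 0.39 = 0.61.

0.61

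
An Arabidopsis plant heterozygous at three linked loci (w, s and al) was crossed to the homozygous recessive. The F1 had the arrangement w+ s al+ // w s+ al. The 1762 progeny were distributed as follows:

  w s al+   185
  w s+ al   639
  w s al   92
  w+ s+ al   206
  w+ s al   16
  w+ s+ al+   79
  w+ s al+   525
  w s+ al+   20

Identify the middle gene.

The two rarest classes, w+ s al and w s+ al+, are the double crossovers. Comparing them with the parentals, only the al allele has switched, so al is the middle locus and the order is s – al – w.

al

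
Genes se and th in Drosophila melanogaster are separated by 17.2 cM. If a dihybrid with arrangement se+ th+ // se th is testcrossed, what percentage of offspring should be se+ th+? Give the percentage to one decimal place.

41.4%

A map distance of 17.2 cM corresponds to a recombination frequency of 0.172.
The F1 is se+ th+ / se th, so se+ th+ is a parental gamete class with expected frequency (1 − r)/2 = 0.828/2 = 0.4140.
That is 0.4140 = 41.4% of the progeny.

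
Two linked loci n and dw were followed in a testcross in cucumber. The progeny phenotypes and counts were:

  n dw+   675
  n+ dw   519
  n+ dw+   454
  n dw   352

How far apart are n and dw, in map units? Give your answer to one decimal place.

40.3 map units

The two most frequent classes, n+ dw (519) and n dw+ (675), are the parental types, so the F1 was n+ dw / n dw+.
The recombinant classes are n+ dw+ and n dw: 454 + 352 = 806.
Recombination frequency = 806/2000 = 0.4030 ≈ 40.3%, i.e. 40.3 map units.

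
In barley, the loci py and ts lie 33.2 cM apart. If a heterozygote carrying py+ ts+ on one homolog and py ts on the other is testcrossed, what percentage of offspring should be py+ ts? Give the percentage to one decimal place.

16.6%

A map distance of 33.2 cM corresponds to a recombination frequency of 0.332.
The F1 is py+ ts+ / py ts, so py+ ts is a recombinant gamete class with expected frequency r/2 = 0.332/2 = 0.1660.
That is 0.1660 = 16.6% of the progeny.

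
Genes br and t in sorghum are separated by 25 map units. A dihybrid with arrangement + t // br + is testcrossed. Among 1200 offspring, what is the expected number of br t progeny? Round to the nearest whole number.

150

A map distance of 25 map units corresponds to a recombination frequency of 0.250.
The F1 is + t / br +, so br t is a recombinant gamete class with expected frequency r/2 = 0.250/2 = 0.1250.
Expected number = 0.1250 × 1200 = 150.00 ≈ 150.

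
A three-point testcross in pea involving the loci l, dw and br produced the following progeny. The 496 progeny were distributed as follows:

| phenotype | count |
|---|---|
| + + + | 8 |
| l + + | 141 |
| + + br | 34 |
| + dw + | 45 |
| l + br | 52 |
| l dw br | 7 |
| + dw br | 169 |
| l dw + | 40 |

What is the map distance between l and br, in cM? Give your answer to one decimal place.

22.6 cM

The two most frequent reciprocal classes, + dw br and l + +, are the parental types, so the F1 was + dw br / l + +.
The two rarest classes, l dw br and + + +, are the double crossovers. Comparing them with the parentals, only the l allele has switched, so l is the middle locus and the order is br – l – dw.
Crossovers in the br–l interval produce the single-crossover classes + dw + and l + br (45 + 52 = 97) plus the double crossovers (15).
RF(br–l) = (97 + 15) / 496 = 112/496 = 0.2258 → 22.6 cM.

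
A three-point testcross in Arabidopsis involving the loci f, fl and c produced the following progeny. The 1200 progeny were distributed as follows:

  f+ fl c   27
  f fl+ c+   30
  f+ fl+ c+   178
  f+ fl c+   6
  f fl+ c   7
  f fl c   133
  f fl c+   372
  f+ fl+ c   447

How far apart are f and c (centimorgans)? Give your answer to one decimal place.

The two most frequent reciprocal classes, f fl c+ and f+ fl+ c, are the parental types, so the F1 was f fl c+ / f+ fl+ c.
The two rarest classes, f+ fl c+ and f fl+ c, are the double crossovers. Comparing them with the parentals, only the f allele has switched, so f is the middle locus and the order is c – f – fl.
Crossovers in the c–f interval produce the single-crossover classes f fl c and f+ fl+ c+ (133 + 178 = 311) plus the double crossovers (13).
RF(c–f) = (311 + 13) / 1200 = 324/1200 = 0.2700 → 27.0 centimorgans.

27.0 centimorgans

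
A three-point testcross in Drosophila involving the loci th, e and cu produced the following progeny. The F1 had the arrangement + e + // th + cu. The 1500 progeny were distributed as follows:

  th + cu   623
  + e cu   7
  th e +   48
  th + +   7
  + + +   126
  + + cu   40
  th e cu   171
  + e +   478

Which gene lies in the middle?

The two rarest classes, + e cu and th + +, are the double crossovers. Comparing them with the parentals, only the cu allele has switched, so cu is the middle locus and the order is e – cu – th.

cu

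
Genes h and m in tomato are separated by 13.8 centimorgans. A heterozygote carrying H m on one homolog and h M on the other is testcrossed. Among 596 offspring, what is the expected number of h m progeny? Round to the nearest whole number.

41

A map distance of 13.8 centimorgans corresponds to a recombination frequency of 0.138.
The F1 is H m / h M, so h m is a recombinant gamete class with expected frequency r/2 = 0.138/2 = 0.0690.
Expected number = 0.0690 × 596 = 41.12 ≈ 41.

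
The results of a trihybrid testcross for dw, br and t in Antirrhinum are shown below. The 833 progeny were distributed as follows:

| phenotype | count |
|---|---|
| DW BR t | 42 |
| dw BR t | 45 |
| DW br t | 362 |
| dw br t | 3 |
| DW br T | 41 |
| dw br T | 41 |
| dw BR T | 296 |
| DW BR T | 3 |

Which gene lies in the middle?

dw

The two most frequent reciprocal classes, dw BR T and DW br t, are the parental types, so the F1 was dw BR T / DW br t.
The two rarest classes, DW BR T and dw br t, are the double crossovers. Comparing them with the parentals, only the dw allele has switched, so dw is the middle locus and the order is br – dw – t.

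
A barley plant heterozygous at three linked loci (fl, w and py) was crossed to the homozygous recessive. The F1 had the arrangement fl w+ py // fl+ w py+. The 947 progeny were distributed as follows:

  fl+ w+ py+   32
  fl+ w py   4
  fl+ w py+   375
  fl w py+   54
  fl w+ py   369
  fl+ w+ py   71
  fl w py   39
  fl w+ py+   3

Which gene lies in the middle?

The two rarest classes, fl w+ py+ and fl+ w py, are the double crossovers. Comparing them with the parentals, only the py allele has switched, so py is the middle locus and the order is w – py – fl.

py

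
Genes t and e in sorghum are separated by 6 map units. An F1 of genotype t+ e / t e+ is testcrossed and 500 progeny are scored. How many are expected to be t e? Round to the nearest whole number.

A map distance of 6 map units corresponds to a recombination frequency of 0.060.
The F1 is t+ e / t e+, so t e is a recombinant gamete class with expected frequency r/2 = 0.060/2 = 0.0300.
Expected number = 0.0300 × 500 = 15.00 ≈ 15.

15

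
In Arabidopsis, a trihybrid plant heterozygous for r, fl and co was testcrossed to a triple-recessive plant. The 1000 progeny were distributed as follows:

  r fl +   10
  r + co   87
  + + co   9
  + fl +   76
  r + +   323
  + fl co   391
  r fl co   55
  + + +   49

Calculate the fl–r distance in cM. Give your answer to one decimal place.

12.3 cM

The two most frequent reciprocal classes, r + + and + fl co, are the parental types, so the F1 was r + + / + fl co.
The two rarest classes, r fl + and + + co, are the double crossovers. Comparing them with the parentals, only the fl allele has switched, so fl is the middle locus and the order is co – fl – r.
Crossovers in the fl–r interval produce the single-crossover classes + + + and r fl co (49 + 55 = 104) plus the double crossovers (19).
RF(fl–r) = (104 + 19) / 1000 = 123/1000 = 0.1230 → 12.3 cM.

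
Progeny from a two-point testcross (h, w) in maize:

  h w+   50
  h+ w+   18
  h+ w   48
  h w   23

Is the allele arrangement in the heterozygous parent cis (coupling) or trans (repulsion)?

trans

The two most frequent classes are h+ w (48) and h w+ (50); these are the parental (non-recombinant) types.
So the F1 carried h+ w on one chromosome and h w+ on the other — the recessive alleles are on opposite chromosomes (trans / repulsion).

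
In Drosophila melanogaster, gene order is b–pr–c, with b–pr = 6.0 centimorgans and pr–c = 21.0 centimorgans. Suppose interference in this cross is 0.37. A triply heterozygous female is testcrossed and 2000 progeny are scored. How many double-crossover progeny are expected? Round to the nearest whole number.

Map distances give recombination frequencies of 0.060 and 0.210 for the two intervals.
With interference 0.37 (so coincidence = 0.63), expected double-crossover frequency = 0.060 × 0.210 × 0.63 = 0.00794.
Expected number = 0.00794 × 2000 = 15.88 ≈ 16.

16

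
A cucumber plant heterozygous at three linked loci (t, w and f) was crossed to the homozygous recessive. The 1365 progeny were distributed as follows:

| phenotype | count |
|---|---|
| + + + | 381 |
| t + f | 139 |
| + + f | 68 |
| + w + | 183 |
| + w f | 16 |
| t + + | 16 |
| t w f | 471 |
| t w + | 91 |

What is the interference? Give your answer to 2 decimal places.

0.35

The two most frequent reciprocal classes, t w f and + + +, are the parental types, so the F1 was t w f / + + +.
The two rarest classes, + w f and t + +, are the double crossovers. Comparing them with the parentals, only the t allele has switched, so t is the middle locus and the order is w – t – f.
w–t: (322 + 32)/1365 = 0.2593; t–f: (159 + 32)/1365 = 0.1399.
Expected DCO frequency = 0.2593 × 0.1399 ≈ 0.03628; observed = 32/1365 ≈ 0.02344.
Coefficient of coincidence = 0.02344/0.03628 ≈ 0.65; interference = 1 − 0.65 = 0.35.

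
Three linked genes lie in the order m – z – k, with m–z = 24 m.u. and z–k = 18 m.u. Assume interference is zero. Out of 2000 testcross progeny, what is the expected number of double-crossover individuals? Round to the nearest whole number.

86

Map distances give recombination frequencies of 0.240 and 0.180 for the two intervals.
With no interference, expected double-crossover frequency = 0.240 × 0.180 = 0.04320.
Expected number = 0.04320 × 2000 = 86.40 ≈ 86.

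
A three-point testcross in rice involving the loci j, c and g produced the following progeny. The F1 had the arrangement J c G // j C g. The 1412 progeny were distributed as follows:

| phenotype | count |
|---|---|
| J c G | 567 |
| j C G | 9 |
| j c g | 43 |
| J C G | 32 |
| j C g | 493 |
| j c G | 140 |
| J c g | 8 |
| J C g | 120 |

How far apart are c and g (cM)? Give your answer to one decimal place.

The two rarest classes, J c g and j C G, are the double crossovers. Comparing them with the parentals, only the g allele has switched, so g is the middle locus and the order is j – g – c.
Crossovers in the g–c interval produce the single-crossover classes J C G and j c g (32 + 43 = 75) plus the double crossovers (17).
RF(g–c) = (75 + 17) / 1412 = 92/1412 = 0.0652 → 6.5 cM.

6.5 cM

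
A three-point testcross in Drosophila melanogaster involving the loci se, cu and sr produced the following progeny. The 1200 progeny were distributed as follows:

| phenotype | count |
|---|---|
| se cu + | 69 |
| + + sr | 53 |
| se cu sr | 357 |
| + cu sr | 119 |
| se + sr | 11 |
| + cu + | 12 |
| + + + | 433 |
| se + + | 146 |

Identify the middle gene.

cu

The two most frequent reciprocal classes, + + + and se cu sr, are the parental types, so the F1 was + + + / se cu sr.
The two rarest classes, + cu + and se + sr, are the double crossovers. Comparing them with the parentals, only the cu allele has switched, so cu is the middle locus and the order is sr – cu – se.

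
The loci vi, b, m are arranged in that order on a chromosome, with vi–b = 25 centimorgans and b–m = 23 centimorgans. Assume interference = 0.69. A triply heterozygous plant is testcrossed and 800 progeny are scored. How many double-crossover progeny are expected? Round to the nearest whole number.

14

Map distances give recombination frequencies of 0.250 and 0.230 for the two intervals.
With interference 0.69 (so coincidence = 0.31), expected double-crossover frequency = 0.250 × 0.230 × 0.31 = 0.01783.
Expected number = 0.01783 × 800 = 14.26 ≈ 14.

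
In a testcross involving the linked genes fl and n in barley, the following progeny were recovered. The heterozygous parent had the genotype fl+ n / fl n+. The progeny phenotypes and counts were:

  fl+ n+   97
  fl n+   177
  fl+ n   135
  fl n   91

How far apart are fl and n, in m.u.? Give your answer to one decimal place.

The recombinant classes are fl+ n+ and fl n: 97 + 91 = 188.
Recombination frequency = 188/500 = 0.3760 ≈ 37.6%, i.e. 37.6 m.u.

37.6 m.u.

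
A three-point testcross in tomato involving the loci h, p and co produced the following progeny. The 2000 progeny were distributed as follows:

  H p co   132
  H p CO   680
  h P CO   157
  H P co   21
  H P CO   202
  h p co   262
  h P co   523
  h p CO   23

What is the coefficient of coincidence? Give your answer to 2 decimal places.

The two most frequent reciprocal classes, h P co and H p CO, are the parental types, so the F1 was h P co / H p CO.
The two rarest classes, H P co and h p CO, are the double crossovers. Comparing them with the parentals, only the h allele has switched, so h is the middle locus and the order is co – h – p.
co–h: (289 + 44)/2000 = 0.1665; h–p: (464 + 44)/2000 = 0.2540.
Expected DCO frequency = 0.1665 × 0.2540 ≈ 0.04229; observed = 44/2000 ≈ 0.02200.
Coefficient of coincidence = 0.02200/0.04229 ≈ 0.52.

0.52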